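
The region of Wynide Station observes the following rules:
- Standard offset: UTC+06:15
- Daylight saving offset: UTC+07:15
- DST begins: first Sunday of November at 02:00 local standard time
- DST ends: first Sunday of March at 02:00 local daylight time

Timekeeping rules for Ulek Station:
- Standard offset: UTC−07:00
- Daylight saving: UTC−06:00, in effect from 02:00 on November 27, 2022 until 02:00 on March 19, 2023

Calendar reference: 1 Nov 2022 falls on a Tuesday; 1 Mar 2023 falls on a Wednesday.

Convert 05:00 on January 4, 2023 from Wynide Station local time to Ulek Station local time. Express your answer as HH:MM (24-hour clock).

1 November 2022 is a Tuesday, so the first Sunday is November 6.
1 March 2023 is a Wednesday, so the first Sunday is March 5.
January 4, 2023 falls between 6 November 2022 and 5 March 2023, so daylight saving is in effect and Wynide Station is at UTC+07:15.
05:00 Wynide Station − 7h15m = 21:45 UTC (rolling into the previous day, 3 January 2023).
At the standard offset (UTC−07:00), 21:45 UTC − 7h = 14:45 Ulek Station standard time.
The standard-time date in Ulek Station, January 3, 2023, falls between 27 November 2022 and 19 March 2023, so daylight saving is in effect and Ulek Station is at UTC−06:00.
21:45 UTC − 6h = 15:45 Ulek Station.

15:45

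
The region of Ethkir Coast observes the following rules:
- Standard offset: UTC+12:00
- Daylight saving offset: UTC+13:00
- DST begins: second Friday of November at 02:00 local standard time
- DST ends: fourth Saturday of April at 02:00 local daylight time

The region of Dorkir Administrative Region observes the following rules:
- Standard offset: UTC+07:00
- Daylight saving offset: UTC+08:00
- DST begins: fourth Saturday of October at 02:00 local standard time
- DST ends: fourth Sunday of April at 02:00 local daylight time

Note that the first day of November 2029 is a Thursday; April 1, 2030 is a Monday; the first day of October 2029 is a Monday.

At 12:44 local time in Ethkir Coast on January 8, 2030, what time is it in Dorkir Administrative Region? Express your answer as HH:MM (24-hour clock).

07:44

1 November 2029 is a Thursday, so the first Friday is November 2 and the second is November 9.
1 April 2030 is a Monday, so the first Saturday is April 6 and the fourth is April 27.
January 8, 2030 falls between 9 November 2029 and 27 April 2030, so daylight saving is in effect and Ethkir Coast is at UTC+13:00.
12:44 Ethkir Coast − 13h = 23:44 UTC (rolling into the previous day, 7 January 2030).
1 October 2029 is a Monday, so the first Saturday is October 6 and the fourth is October 27.
1 April 2030 is a Monday, so the first Sunday is April 7 and the fourth is April 28.
At the standard offset (UTC+07:00), 23:44 UTC + 7h = 06:44 Dorkir Administrative Region standard time (rolling into the next day, 8 January 2030).
The standard-time date in Dorkir Administrative Region, January 8, 2030, falls between 27 October 2029 and 28 April 2030, so daylight saving is in effect and Dorkir Administrative Region is at UTC+08:00.
23:44 UTC + 8h = 07:44 Dorkir Administrative Region (rolling into the next day, 8 January 2030).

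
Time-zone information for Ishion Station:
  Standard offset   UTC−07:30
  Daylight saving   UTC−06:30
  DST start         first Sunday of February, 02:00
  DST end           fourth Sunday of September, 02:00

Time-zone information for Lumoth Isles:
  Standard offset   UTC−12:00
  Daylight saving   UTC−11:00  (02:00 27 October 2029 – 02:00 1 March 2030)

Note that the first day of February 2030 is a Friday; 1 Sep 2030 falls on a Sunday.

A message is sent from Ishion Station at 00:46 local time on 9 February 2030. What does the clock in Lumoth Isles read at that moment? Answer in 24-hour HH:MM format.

20:16

1 February 2030 is a Friday, so the first Sunday is February 3.
1 September 2030 is a Sunday, so the first Sunday is September 1 and the fourth is September 22.
9 February 2030 falls between 3 February and 22 September, so daylight saving is in effect and Ishion Station is at UTC−06:30.
00:46 Ishion Station + 6h30m = 07:16 UTC.
At the standard offset (UTC−12:00), 07:16 UTC − 12h = 19:16 Lumoth Isles standard time (rolling into the previous day, 8 February 2030).
The standard-time date in Lumoth Isles, 8 February 2030, lies within the daylight-saving period (27 October 2029 – 1 March 2030), so Lumoth Isles is on daylight time, UTC−11:00.
07:16 UTC − 11h = 20:16 Lumoth Isles (rolling into the previous day, 8 February 2030).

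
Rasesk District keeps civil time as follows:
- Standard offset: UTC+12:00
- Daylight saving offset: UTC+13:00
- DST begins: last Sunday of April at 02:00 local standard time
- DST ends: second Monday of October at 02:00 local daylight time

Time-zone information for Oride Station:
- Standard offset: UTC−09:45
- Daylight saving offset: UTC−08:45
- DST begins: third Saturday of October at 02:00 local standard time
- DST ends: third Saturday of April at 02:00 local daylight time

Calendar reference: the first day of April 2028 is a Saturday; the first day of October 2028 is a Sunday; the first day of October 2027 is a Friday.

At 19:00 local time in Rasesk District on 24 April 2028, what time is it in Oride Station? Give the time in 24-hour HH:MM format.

1 April 2028 is a Saturday, so Sundays fall on 2, 9, 16, 23, 30; the last is April 30.
1 October 2028 is a Sunday, so the first Monday is October 2 and the second is October 9.
24 April 2028 is outside the daylight-saving period (30 April – 9 October), so Rasesk District is on standard time, UTC+12:00.
19:00 Rasesk District − 12h = 07:00 UTC.
1 October 2027 is a Friday, so the first Saturday is October 2 and the third is October 16.
1 April 2028 is a Saturday, so the first Saturday is April 1 and the third is April 15.
At the standard offset (UTC−09:45), 07:00 UTC − 9h45m = 21:15 Oride Station standard time (rolling into the previous day, 23 April 2028).
The standard-time date in Oride Station, 23 April 2028, does not fall between 16 October 2027 and 15 April 2028, so daylight saving is not in effect and Oride Station is at UTC−09:45.
07:00 UTC − 9h45m = 21:15 Oride Station (rolling into the previous day, 23 April 2028).

21:15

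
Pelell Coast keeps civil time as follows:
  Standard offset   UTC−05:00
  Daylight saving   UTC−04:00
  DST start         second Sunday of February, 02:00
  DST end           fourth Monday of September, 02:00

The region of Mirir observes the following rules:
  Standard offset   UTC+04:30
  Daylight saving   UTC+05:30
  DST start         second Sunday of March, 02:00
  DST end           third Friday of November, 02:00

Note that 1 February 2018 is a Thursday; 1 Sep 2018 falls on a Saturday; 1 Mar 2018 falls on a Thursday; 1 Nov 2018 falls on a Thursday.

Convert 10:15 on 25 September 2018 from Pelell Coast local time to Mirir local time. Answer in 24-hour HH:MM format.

1 February 2018 is a Thursday, so the first Sunday is February 4 and the second is February 11.
1 September 2018 is a Saturday, so the first Monday is September 3 and the fourth is September 24.
25 September 2018 is outside the daylight-saving period (11 February – 24 September), so Pelell Coast is on standard time, UTC−05:00.
10:15 Pelell Coast + 5h = 15:15 UTC.
1 March 2018 is a Thursday, so the first Sunday is March 4 and the second is March 11.
1 November 2018 is a Thursday, so the first Friday is November 2 and the third is November 16.
At the standard offset (UTC+04:30), 15:15 UTC + 4h30m = 19:45 Mirir standard time.
The standard-time date in Mirir, 25 September 2018, falls between 11 March and 16 November, so daylight saving is in effect and Mirir is at UTC+05:30.
15:15 UTC + 5h30m = 20:45 Mirir.

20:45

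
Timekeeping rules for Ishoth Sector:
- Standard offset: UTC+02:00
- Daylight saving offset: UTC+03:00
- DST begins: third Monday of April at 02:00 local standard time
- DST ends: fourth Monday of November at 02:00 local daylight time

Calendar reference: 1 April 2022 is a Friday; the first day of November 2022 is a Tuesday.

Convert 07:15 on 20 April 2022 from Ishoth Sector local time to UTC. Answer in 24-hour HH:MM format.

1 April 2022 is a Friday, so the first Monday is April 4 and the third is April 18.
1 November 2022 is a Tuesday, so the first Monday is November 7 and the fourth is November 28.
20 April 2022 falls between 18 April and 28 November, so daylight saving is in effect and Ishoth Sector is at UTC+03:00.
07:15 local − 3h = 04:15 UTC.

04:15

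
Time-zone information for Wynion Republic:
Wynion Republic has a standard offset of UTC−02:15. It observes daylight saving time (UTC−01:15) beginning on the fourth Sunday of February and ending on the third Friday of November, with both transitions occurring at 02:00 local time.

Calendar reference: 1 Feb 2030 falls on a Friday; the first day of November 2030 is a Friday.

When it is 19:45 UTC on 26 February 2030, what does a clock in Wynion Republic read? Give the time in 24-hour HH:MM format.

1 February 2030 is a Friday, so the first Sunday is February 3 and the fourth is February 24.
1 November 2030 is a Friday, so the first Friday is November 1 and the third is November 15.
At the standard offset (UTC−02:15), 19:45 UTC − 2h15m = 17:30 Wynion Republic standard time.
The standard-time date in Wynion Republic, 26 February 2030, falls between 24 February and 15 November, so daylight saving is in effect and Wynion Republic is at UTC−01:15.
19:45 UTC − 1h15m = 18:30 local.

18:30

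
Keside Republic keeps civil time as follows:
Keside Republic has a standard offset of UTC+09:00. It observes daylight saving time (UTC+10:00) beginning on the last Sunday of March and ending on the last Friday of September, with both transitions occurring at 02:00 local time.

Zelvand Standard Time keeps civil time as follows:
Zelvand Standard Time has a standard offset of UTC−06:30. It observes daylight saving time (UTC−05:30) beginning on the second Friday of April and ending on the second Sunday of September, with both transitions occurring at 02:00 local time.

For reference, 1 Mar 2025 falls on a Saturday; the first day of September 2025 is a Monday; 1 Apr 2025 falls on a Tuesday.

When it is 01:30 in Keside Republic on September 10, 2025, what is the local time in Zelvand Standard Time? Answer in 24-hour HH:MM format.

1 March 2025 is a Saturday, so Sundays fall on 2, 9, 16, 23, 30; the last is March 30.
1 September 2025 is a Monday, so Fridays fall on 5, 12, 19, 26; the last is September 26.
Daylight saving runs 30 March – 26 September; September 10, 2025 is inside that window, so Keside Republic is at UTC+10:00.
01:30 Keside Republic − 10h = 15:30 UTC (rolling into the previous day, 9 September 2025).
1 April 2025 is a Tuesday, so the first Friday is April 4 and the second is April 11.
1 September 2025 is a Monday, so the first Sunday is September 7 and the second is September 14.
At the standard offset (UTC−06:30), 15:30 UTC − 6h30m = 09:00 Zelvand Standard Time standard time.
Daylight saving runs 11 April – 14 September; the standard-time date in Zelvand Standard Time, September 9, 2025, is inside that window, so Zelvand Standard Time is at UTC−05:30.
15:30 UTC − 5h30m = 10:00 Zelvand Standard Time.

10:00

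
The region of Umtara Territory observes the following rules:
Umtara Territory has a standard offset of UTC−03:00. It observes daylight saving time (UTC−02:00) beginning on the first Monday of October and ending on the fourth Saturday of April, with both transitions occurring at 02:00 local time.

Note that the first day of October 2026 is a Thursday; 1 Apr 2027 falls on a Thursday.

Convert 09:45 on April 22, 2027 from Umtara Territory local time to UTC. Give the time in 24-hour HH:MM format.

1 October 2026 is a Thursday, so the first Monday is October 5.
1 April 2027 is a Thursday, so the first Saturday is April 3 and the fourth is April 24.
Daylight saving runs 5 October 2026 – 24 April 2027; April 22, 2027 is inside that window, so Umtara Territory is at UTC−02:00.
09:45 local + 2h = 11:45 UTC.

11:45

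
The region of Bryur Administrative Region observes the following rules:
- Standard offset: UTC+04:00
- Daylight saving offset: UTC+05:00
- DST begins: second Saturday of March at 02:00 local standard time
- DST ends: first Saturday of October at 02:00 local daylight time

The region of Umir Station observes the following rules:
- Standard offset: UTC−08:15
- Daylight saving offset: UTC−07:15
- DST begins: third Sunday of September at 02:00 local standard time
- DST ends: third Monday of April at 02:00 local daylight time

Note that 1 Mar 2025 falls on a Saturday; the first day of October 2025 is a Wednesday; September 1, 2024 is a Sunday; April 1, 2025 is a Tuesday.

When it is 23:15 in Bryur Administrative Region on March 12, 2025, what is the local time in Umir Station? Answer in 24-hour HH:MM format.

1 March 2025 is a Saturday, so the first Saturday is March 1 and the second is March 8.
1 October 2025 is a Wednesday, so the first Saturday is October 4.
March 12, 2025 lies within the daylight-saving period (8 March – 4 October), so Bryur Administrative Region is on daylight time, UTC+05:00.
23:15 Bryur Administrative Region − 5h = 18:15 UTC.
1 September 2024 is a Sunday, so the first Sunday is September 1 and the third is September 15.
1 April 2025 is a Tuesday, so the first Monday is April 7 and the third is April 21.
At the standard offset (UTC−08:15), 18:15 UTC − 8h15m = 10:00 Umir Station standard time.
Daylight saving runs 15 September 2024 – 21 April 2025; the standard-time date in Umir Station, March 12, 2025, is inside that window, so Umir Station is at UTC−07:15.
18:15 UTC − 7h15m = 11:00 Umir Station.

11:00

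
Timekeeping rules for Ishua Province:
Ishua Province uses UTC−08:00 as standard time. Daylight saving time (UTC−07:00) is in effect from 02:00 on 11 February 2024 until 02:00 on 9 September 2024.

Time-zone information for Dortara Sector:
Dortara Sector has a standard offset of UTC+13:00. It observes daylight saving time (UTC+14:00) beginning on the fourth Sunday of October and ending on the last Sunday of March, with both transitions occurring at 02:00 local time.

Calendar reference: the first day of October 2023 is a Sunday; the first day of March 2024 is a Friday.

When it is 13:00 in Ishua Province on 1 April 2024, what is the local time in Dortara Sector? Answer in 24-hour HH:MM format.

1 April 2024 lies within the daylight-saving period (11 February – 9 September), so Ishua Province is on daylight time, UTC−07:00.
13:00 Ishua Province + 7h = 20:00 UTC.
1 October 2023 is a Sunday, so the first Sunday is October 1 and the fourth is October 22.
1 March 2024 is a Friday, so Sundays fall on 3, 10, 17, 24, 31; the last is March 31.
At the standard offset (UTC+13:00), 20:00 UTC + 13h = 09:00 Dortara Sector standard time (rolling into the next day, 2 April 2024).
The standard-time date in Dortara Sector, 2 April 2024, is outside the daylight-saving period (22 October 2023 – 31 March 2024), so Dortara Sector is on standard time, UTC+13:00.
20:00 UTC + 13h = 09:00 Dortara Sector (rolling into the next day, 2 April 2024).

09:00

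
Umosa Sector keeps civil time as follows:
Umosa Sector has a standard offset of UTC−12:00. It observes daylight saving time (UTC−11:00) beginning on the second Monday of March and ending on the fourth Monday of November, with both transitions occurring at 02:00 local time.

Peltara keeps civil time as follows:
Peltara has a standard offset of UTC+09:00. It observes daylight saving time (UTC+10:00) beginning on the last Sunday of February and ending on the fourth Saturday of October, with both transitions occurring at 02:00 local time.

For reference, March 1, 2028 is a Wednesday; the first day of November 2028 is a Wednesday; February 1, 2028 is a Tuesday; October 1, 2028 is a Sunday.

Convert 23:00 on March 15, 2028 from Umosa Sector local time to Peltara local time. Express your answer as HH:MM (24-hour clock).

20:00

1 March 2028 is a Wednesday, so the first Monday is March 6 and the second is March 13.
1 November 2028 is a Wednesday, so the first Monday is November 6 and the fourth is November 27.
March 15, 2028 lies within the daylight-saving period (13 March – 27 November), so Umosa Sector is on daylight time, UTC−11:00.
23:00 Umosa Sector + 11h = 10:00 UTC (rolling into the next day, 16 March 2028).
1 February 2028 is a Tuesday, so Sundays fall on 6, 13, 20, 27; the last is February 27.
1 October 2028 is a Sunday, so the first Saturday is October 7 and the fourth is October 28.
At the standard offset (UTC+09:00), 10:00 UTC + 9h = 19:00 Peltara standard time.
Daylight saving runs 27 February – 28 October; the standard-time date in Peltara, March 16, 2028, is inside that window, so Peltara is at UTC+10:00.
10:00 UTC + 10h = 20:00 Peltara.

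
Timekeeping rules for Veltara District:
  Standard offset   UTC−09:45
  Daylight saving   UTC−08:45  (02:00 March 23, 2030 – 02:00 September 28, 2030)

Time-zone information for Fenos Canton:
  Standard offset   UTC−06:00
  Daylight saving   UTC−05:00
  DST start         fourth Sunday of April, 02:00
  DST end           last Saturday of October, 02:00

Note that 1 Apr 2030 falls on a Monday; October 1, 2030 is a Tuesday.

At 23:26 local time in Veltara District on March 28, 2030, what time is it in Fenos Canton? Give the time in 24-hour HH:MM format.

March 28, 2030 lies within the daylight-saving period (23 March – 28 September), so Veltara District is on daylight time, UTC−08:45.
23:26 Veltara District + 8h45m = 08:11 UTC (rolling into the next day, 29 March 2030).
1 April 2030 is a Monday, so the first Sunday is April 7 and the fourth is April 28.
1 October 2030 is a Tuesday, so Saturdays fall on 5, 12, 19, 26; the last is October 26.
At the standard offset (UTC−06:00), 08:11 UTC − 6h = 02:11 Fenos Canton standard time.
The standard-time date in Fenos Canton, March 29, 2030, does not fall between 28 April and 26 October, so daylight saving is not in effect and Fenos Canton is at UTC−06:00.
08:11 UTC − 6h = 02:11 Fenos Canton.

02:11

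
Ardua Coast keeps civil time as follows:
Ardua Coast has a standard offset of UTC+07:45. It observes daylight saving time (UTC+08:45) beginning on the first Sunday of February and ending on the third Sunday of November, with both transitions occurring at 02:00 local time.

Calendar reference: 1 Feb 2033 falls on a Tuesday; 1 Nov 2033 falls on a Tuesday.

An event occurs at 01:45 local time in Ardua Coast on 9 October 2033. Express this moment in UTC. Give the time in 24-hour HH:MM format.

1 February 2033 is a Tuesday, so the first Sunday is February 6.
1 November 2033 is a Tuesday, so the first Sunday is November 6 and the third is November 20.
9 October 2033 lies within the daylight-saving period (6 February – 20 November), so Ardua Coast is on daylight time, UTC+08:45.
01:45 local − 8h45m = 17:00 UTC (rolling into the previous day, 8 October 2033).

17:00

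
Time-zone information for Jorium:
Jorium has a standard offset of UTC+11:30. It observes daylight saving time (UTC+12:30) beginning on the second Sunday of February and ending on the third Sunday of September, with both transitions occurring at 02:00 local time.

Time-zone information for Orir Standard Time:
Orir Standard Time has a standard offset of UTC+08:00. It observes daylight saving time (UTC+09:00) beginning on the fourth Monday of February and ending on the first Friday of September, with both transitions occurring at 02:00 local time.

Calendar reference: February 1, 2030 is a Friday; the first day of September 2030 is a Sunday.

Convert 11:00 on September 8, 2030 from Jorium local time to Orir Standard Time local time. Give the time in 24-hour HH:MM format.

1 February 2030 is a Friday, so the first Sunday is February 3 and the second is February 10.
1 September 2030 is a Sunday, so the first Sunday is September 1 and the third is September 15.
September 8, 2030 falls between 10 February and 15 September, so daylight saving is in effect and Jorium is at UTC+12:30.
11:00 Jorium − 12h30m = 22:30 UTC (rolling into the previous day, 7 September 2030).
1 February 2030 is a Friday, so the first Monday is February 4 and the fourth is February 25.
1 September 2030 is a Sunday, so the first Friday is September 6.
At the standard offset (UTC+08:00), 22:30 UTC + 8h = 06:30 Orir Standard Time standard time (rolling into the next day, 8 September 2030).
Daylight saving runs 25 February – 6 September; the standard-time date in Orir Standard Time, September 8, 2030, is outside that window, so Orir Standard Time is on standard time at UTC+08:00.
22:30 UTC + 8h = 06:30 Orir Standard Time (rolling into the next day, 8 September 2030).

06:30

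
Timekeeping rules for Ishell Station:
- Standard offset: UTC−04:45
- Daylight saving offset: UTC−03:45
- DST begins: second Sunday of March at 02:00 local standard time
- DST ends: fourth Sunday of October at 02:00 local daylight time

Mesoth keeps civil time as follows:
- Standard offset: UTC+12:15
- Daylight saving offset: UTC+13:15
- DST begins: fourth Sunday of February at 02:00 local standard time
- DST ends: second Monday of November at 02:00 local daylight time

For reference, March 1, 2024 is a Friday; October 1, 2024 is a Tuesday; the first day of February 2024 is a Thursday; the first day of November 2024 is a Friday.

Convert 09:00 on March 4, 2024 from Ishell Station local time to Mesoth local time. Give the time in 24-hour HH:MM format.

03:00

1 March 2024 is a Friday, so the first Sunday is March 3 and the second is March 10.
1 October 2024 is a Tuesday, so the first Sunday is October 6 and the fourth is October 27.
March 4, 2024 does not fall between 10 March and 27 October, so daylight saving is not in effect and Ishell Station is at UTC−04:45.
09:00 Ishell Station + 4h45m = 13:45 UTC.
1 February 2024 is a Thursday, so the first Sunday is February 4 and the fourth is February 25.
1 November 2024 is a Friday, so the first Monday is November 4 and the second is November 11.
At the standard offset (UTC+12:15), 13:45 UTC + 12h15m = 02:00 Mesoth standard time (rolling into the next day, 5 March 2024).
The standard-time date in Mesoth, March 5, 2024, falls between 25 February and 11 November, so daylight saving is in effect and Mesoth is at UTC+13:15.
13:45 UTC + 13h15m = 03:00 Mesoth (rolling into the next day, 5 March 2024).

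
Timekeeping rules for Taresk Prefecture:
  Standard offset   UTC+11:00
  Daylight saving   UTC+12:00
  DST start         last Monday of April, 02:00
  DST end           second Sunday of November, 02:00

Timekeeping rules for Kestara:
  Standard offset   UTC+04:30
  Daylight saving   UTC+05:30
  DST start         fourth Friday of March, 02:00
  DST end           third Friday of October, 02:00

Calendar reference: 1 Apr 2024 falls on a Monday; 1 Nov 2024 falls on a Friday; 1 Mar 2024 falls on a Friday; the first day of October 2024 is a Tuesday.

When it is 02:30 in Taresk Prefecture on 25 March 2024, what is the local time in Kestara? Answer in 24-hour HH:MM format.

1 April 2024 is a Monday, so Mondays fall on 1, 8, 15, 22, 29; the last is April 29.
1 November 2024 is a Friday, so the first Sunday is November 3 and the second is November 10.
Daylight saving runs 29 April – 10 November; 25 March 2024 is outside that window, so Taresk Prefecture is on standard time at UTC+11:00.
02:30 Taresk Prefecture − 11h = 15:30 UTC (rolling into the previous day, 24 March 2024).
1 March 2024 is a Friday, so the first Friday is March 1 and the fourth is March 22.
1 October 2024 is a Tuesday, so the first Friday is October 4 and the third is October 18.
At the standard offset (UTC+04:30), 15:30 UTC + 4h30m = 20:00 Kestara standard time.
Daylight saving runs 22 March – 18 October; the standard-time date in Kestara, 24 March 2024, is inside that window, so Kestara is at UTC+05:30.
15:30 UTC + 5h30m = 21:00 Kestara.

21:00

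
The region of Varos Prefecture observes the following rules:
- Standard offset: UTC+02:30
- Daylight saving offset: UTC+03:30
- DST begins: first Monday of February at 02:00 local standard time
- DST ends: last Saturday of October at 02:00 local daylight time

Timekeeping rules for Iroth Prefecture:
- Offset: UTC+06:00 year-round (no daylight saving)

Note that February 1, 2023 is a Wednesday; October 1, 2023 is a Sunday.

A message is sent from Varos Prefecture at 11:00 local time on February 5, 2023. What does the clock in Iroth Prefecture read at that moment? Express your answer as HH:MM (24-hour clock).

14:30

1 February 2023 is a Wednesday, so the first Monday is February 6.
1 October 2023 is a Sunday, so Saturdays fall on 7, 14, 21, 28; the last is October 28.
February 5, 2023 does not fall between 6 February and 28 October, so daylight saving is not in effect and Varos Prefecture is at UTC+02:30.
11:00 Varos Prefecture − 2h30m = 08:30 UTC.
Iroth Prefecture has no daylight saving, so its offset is UTC+06:00 year-round.
08:30 UTC + 6h = 14:30 Iroth Prefecture.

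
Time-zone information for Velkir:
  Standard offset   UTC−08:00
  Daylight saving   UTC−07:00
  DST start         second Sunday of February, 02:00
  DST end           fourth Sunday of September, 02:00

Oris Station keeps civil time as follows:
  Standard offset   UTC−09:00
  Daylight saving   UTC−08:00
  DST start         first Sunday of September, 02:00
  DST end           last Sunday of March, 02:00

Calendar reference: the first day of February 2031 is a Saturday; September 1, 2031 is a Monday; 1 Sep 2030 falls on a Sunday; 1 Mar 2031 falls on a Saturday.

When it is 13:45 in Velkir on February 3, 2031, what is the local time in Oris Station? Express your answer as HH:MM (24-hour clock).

13:45

1 February 2031 is a Saturday, so the first Sunday is February 2 and the second is February 9.
1 September 2031 is a Monday, so the first Sunday is September 7 and the fourth is September 28.
February 3, 2031 does not fall between 9 February and 28 September, so daylight saving is not in effect and Velkir is at UTC−08:00.
13:45 Velkir + 8h = 21:45 UTC.
1 September 2030 is a Sunday, so the first Sunday is September 1.
1 March 2031 is a Saturday, so Sundays fall on 2, 9, 16, 23, 30; the last is March 30.
At the standard offset (UTC−09:00), 21:45 UTC − 9h = 12:45 Oris Station standard time.
Daylight saving runs 1 September 2030 – 30 March 2031; the standard-time date in Oris Station, February 3, 2031, is inside that window, so Oris Station is at UTC−08:00.
21:45 UTC − 8h = 13:45 Oris Station.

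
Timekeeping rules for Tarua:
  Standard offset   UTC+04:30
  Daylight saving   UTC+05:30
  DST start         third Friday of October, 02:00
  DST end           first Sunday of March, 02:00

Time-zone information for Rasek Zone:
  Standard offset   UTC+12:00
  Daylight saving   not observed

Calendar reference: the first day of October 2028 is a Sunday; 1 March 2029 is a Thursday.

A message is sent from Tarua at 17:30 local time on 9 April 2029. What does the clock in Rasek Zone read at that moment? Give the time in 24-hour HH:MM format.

01:00

1 October 2028 is a Sunday, so the first Friday is October 6 and the third is October 20.
1 March 2029 is a Thursday, so the first Sunday is March 4.
Daylight saving runs 20 October 2028 – 4 March 2029; 9 April 2029 is outside that window, so Tarua is on standard time at UTC+04:30.
17:30 Tarua − 4h30m = 13:00 UTC.
Rasek Zone stays on UTC+12:00 all year.
13:00 UTC + 12h = 01:00 Rasek Zone (rolling into the next day, 10 April 2029).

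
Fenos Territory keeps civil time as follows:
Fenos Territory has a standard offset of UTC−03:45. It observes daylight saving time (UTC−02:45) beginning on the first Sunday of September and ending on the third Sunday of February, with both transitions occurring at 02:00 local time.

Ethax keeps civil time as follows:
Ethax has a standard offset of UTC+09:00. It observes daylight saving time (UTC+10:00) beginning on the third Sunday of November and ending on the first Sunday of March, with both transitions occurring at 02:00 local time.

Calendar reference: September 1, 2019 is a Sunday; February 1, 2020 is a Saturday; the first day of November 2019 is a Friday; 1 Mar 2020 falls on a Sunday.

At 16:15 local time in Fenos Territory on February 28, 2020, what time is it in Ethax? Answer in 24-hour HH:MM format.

06:00

1 September 2019 is a Sunday, so the first Sunday is September 1.
1 February 2020 is a Saturday, so the first Sunday is February 2 and the third is February 16.
February 28, 2020 does not fall between 1 September 2019 and 16 February 2020, so daylight saving is not in effect and Fenos Territory is at UTC−03:45.
16:15 Fenos Territory + 3h45m = 20:00 UTC.
1 November 2019 is a Friday, so the first Sunday is November 3 and the third is November 17.
1 March 2020 is a Sunday, so the first Sunday is March 1.
At the standard offset (UTC+09:00), 20:00 UTC + 9h = 05:00 Ethax standard time (rolling into the next day, 29 February 2020).
The standard-time date in Ethax, February 29, 2020, falls between 17 November 2019 and 1 March 2020, so daylight saving is in effect and Ethax is at UTC+10:00.
20:00 UTC + 10h = 06:00 Ethax (rolling into the next day, 29 February 2020).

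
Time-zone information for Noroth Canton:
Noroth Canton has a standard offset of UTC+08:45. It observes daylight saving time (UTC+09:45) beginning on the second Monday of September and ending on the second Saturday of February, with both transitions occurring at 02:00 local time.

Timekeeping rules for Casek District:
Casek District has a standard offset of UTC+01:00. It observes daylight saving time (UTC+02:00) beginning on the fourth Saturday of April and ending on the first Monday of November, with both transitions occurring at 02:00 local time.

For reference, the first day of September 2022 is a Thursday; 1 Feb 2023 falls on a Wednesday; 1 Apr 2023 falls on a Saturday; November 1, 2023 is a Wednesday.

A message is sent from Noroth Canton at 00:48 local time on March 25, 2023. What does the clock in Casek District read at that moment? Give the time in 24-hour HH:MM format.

17:03

1 September 2022 is a Thursday, so the first Monday is September 5 and the second is September 12.
1 February 2023 is a Wednesday, so the first Saturday is February 4 and the second is February 11.
March 25, 2023 does not fall between 12 September 2022 and 11 February 2023, so daylight saving is not in effect and Noroth Canton is at UTC+08:45.
00:48 Noroth Canton − 8h45m = 16:03 UTC (rolling into the previous day, 24 March 2023).
1 April 2023 is a Saturday, so the first Saturday is April 1 and the fourth is April 22.
1 November 2023 is a Wednesday, so the first Monday is November 6.
At the standard offset (UTC+01:00), 16:03 UTC + 1h = 17:03 Casek District standard time.
Daylight saving runs 22 April – 6 November; the standard-time date in Casek District, March 24, 2023, is outside that window, so Casek District is on standard time at UTC+01:00.
16:03 UTC + 1h = 17:03 Casek District.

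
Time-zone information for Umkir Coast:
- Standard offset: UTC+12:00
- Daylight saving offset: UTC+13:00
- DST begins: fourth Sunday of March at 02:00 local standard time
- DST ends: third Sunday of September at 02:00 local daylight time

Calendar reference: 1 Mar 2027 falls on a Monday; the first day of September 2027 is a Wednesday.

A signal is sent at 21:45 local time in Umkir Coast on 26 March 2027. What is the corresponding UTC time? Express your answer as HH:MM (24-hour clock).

09:45

1 March 2027 is a Monday, so the first Sunday is March 7 and the fourth is March 28.
1 September 2027 is a Wednesday, so the first Sunday is September 5 and the third is September 19.
26 March 2027 is outside the daylight-saving period (28 March – 19 September), so Umkir Coast is on standard time, UTC+12:00.
21:45 local − 12h = 09:45 UTC.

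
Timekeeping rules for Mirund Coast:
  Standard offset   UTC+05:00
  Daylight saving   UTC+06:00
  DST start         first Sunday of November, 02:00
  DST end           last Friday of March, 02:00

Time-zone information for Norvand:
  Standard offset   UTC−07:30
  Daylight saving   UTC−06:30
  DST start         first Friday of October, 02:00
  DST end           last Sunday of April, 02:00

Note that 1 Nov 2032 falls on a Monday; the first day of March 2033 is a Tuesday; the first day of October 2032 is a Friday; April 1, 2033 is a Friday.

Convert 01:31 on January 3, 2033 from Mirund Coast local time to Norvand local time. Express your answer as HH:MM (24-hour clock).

13:01

1 November 2032 is a Monday, so the first Sunday is November 7.
1 March 2033 is a Tuesday, so Fridays fall on 4, 11, 18, 25; the last is March 25.
January 3, 2033 lies within the daylight-saving period (7 November 2032 – 25 March 2033), so Mirund Coast is on daylight time, UTC+06:00.
01:31 Mirund Coast − 6h = 19:31 UTC (rolling into the previous day, 2 January 2033).
1 October 2032 is a Friday, so the first Friday is October 1.
1 April 2033 is a Friday, so Sundays fall on 3, 10, 17, 24; the last is April 24.
At the standard offset (UTC−07:30), 19:31 UTC − 7h30m = 12:01 Norvand standard time.
The standard-time date in Norvand, January 2, 2033, lies within the daylight-saving period (1 October 2032 – 24 April 2033), so Norvand is on daylight time, UTC−06:30.
19:31 UTC − 6h30m = 13:01 Norvand.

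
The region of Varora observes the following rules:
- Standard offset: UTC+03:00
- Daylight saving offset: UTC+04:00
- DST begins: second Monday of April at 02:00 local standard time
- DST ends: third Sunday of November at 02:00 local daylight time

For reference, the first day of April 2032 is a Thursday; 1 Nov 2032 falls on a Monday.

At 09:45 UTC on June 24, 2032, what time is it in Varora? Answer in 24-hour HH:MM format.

13:45

1 April 2032 is a Thursday, so the first Monday is April 5 and the second is April 12.
1 November 2032 is a Monday, so the first Sunday is November 7 and the third is November 21.
At the standard offset (UTC+03:00), 09:45 UTC + 3h = 12:45 Varora standard time.
The standard-time date in Varora, June 24, 2032, falls between 12 April and 21 November, so daylight saving is in effect and Varora is at UTC+04:00.
09:45 UTC + 4h = 13:45 local.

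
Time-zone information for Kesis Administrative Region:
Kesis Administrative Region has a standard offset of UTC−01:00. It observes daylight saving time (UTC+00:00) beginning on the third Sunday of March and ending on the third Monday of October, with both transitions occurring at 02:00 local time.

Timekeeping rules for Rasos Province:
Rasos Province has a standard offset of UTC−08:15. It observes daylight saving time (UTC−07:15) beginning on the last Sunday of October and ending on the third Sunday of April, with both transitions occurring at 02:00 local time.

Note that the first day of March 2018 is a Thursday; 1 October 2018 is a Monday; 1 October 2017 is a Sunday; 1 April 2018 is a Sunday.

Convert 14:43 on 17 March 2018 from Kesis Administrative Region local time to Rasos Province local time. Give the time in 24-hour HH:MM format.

1 March 2018 is a Thursday, so the first Sunday is March 4 and the third is March 18.
1 October 2018 is a Monday, so the first Monday is October 1 and the third is October 15.
17 March 2018 is outside the daylight-saving period (18 March – 15 October), so Kesis Administrative Region is on standard time, UTC−01:00.
14:43 Kesis Administrative Region + 1h = 15:43 UTC.
1 October 2017 is a Sunday, so Sundays fall on 1, 8, 15, 22, 29; the last is October 29.
1 April 2018 is a Sunday, so the first Sunday is April 1 and the third is April 15.
At the standard offset (UTC−08:15), 15:43 UTC − 8h15m = 07:28 Rasos Province standard time.
The standard-time date in Rasos Province, 17 March 2018, falls between 29 October 2017 and 15 April 2018, so daylight saving is in effect and Rasos Province is at UTC−07:15.
15:43 UTC − 7h15m = 08:28 Rasos Province.

08:28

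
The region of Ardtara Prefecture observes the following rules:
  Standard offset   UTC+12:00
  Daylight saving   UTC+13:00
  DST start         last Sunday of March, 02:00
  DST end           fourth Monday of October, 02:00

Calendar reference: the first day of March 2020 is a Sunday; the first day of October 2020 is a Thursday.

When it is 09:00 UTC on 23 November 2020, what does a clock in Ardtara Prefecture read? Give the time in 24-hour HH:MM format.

21:00

1 March 2020 is a Sunday, so Sundays fall on 1, 8, 15, 22, 29; the last is March 29.
1 October 2020 is a Thursday, so the first Monday is October 5 and the fourth is October 26.
At the standard offset (UTC+12:00), 09:00 UTC + 12h = 21:00 Ardtara Prefecture standard time.
The standard-time date in Ardtara Prefecture, 23 November 2020, is outside the daylight-saving period (29 March – 26 October), so Ardtara Prefecture is on standard time, UTC+12:00.
09:00 UTC + 12h = 21:00 local.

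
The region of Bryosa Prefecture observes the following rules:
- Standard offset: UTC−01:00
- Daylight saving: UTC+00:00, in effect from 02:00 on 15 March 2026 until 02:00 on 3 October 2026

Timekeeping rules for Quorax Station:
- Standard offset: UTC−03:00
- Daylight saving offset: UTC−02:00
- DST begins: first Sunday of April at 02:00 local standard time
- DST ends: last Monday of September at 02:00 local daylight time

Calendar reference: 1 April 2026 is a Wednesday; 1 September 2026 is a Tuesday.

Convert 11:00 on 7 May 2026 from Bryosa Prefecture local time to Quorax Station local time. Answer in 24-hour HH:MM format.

09:00

Daylight saving runs 15 March – 3 October; 7 May 2026 is inside that window, so Bryosa Prefecture is at UTC+00:00.
11:00 Bryosa Prefecture − 0h = 11:00 UTC.
1 April 2026 is a Wednesday, so the first Sunday is April 5.
1 September 2026 is a Tuesday, so Mondays fall on 7, 14, 21, 28; the last is September 28.
At the standard offset (UTC−03:00), 11:00 UTC − 3h = 08:00 Quorax Station standard time.
The standard-time date in Quorax Station, 7 May 2026, lies within the daylight-saving period (5 April – 28 September), so Quorax Station is on daylight time, UTC−02:00.
11:00 UTC − 2h = 09:00 Quorax Station.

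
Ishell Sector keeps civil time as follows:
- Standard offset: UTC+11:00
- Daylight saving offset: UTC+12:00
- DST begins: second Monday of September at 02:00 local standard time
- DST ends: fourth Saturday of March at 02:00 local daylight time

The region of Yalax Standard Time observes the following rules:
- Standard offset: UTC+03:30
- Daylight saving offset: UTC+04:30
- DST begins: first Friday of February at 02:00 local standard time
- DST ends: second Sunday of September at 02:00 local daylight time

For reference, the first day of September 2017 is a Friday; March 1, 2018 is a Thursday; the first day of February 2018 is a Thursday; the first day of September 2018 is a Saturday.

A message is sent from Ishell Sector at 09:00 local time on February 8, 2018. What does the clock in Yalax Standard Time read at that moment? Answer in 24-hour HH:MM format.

01:30

1 September 2017 is a Friday, so the first Monday is September 4 and the second is September 11.
1 March 2018 is a Thursday, so the first Saturday is March 3 and the fourth is March 24.
Daylight saving runs 11 September 2017 – 24 March 2018; February 8, 2018 is inside that window, so Ishell Sector is at UTC+12:00.
09:00 Ishell Sector − 12h = 21:00 UTC (rolling into the previous day, 7 February 2018).
1 February 2018 is a Thursday, so the first Friday is February 2.
1 September 2018 is a Saturday, so the first Sunday is September 2 and the second is September 9.
At the standard offset (UTC+03:30), 21:00 UTC + 3h30m = 00:30 Yalax Standard Time standard time (rolling into the next day, 8 February 2018).
The standard-time date in Yalax Standard Time, February 8, 2018, lies within the daylight-saving period (2 February – 9 September), so Yalax Standard Time is on daylight time, UTC+04:30.
21:00 UTC + 4h30m = 01:30 Yalax Standard Time (rolling into the next day, 8 February 2018).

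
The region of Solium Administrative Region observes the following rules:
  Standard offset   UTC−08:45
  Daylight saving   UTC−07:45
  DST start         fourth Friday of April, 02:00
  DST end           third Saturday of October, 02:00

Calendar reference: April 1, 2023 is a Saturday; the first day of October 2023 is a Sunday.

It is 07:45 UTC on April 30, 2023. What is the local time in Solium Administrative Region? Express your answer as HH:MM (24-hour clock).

00:00

1 April 2023 is a Saturday, so the first Friday is April 7 and the fourth is April 28.
1 October 2023 is a Sunday, so the first Saturday is October 7 and the third is October 21.
At the standard offset (UTC−08:45), 07:45 UTC − 8h45m = 23:00 Solium Administrative Region standard time (rolling into the previous day, 29 April 2023).
The standard-time date in Solium Administrative Region, April 29, 2023, falls between 28 April and 21 October, so daylight saving is in effect and Solium Administrative Region is at UTC−07:45.
07:45 UTC − 7h45m = 00:00 local.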